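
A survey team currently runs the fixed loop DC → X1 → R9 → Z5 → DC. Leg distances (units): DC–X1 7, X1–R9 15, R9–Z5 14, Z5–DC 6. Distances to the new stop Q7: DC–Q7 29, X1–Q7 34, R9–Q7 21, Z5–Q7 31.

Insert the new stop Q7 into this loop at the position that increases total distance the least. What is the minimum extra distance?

Minimum extra distance: 38, inserting Q7 between R9 and Z5.

Insertion cost between consecutive stops i–j is d(i,Q7) + d(Q7,j) − d(i,j):
  between DC and X1: 29 + 34 − 7 = 56
  between X1 and R9: 34 + 21 − 15 = 40
  between R9 and Z5: 21 + 31 − 14 = 38
  between Z5 and DC: 31 + 29 − 6 = 54
Cheapest insertion is between R9 and Z5, adding 38.
New total = 42 + 38 = 80.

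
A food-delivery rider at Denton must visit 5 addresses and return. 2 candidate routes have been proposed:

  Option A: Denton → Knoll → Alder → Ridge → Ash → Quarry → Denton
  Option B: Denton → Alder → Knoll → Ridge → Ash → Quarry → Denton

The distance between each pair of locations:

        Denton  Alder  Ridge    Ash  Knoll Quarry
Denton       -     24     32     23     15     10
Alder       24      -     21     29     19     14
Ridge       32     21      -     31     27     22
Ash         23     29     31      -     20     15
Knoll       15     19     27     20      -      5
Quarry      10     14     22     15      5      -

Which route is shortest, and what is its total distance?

Shortest is Option A, total 111.

Option A: 15 + 19 + 21 + 31 + 15 + 10 = 111
Option B: 24 + 19 + 27 + 31 + 15 + 10 = 126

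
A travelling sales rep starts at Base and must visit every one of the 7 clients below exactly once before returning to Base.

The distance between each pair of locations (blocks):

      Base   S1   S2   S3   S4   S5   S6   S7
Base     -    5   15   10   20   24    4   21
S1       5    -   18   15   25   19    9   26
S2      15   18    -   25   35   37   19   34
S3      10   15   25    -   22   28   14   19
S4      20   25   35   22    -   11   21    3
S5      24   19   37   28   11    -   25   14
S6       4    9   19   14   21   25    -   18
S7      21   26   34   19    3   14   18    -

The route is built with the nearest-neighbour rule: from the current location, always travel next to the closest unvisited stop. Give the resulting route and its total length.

At Base the remaining stops are S6 4, S1 5, S3 10, S2 15, S4 20, S7 21, S5 24; go to S6.
At S6 the remaining stops are S1 9, S3 14, S7 18, S2 19, S4 21, S5 25; go to S1.
At S1 the remaining stops are S3 15, S2 18, S5 19, S4 25, S7 26; go to S3.
At S3 the remaining stops are S7 19, S4 22, S2 25, S5 28; go to S7.
At S7 the remaining stops are S4 3, S5 14, S2 34; go to S4.
At S4 the remaining stops are S5 11, S2 35; go to S5.
At S5 the remaining stops are S2 37; go to S2.
Return S2→Base: 15.
Total = 4 + 9 + 15 + 19 + 3 + 11 + 37 + 15 = 113.

Nearest-neighbour total = 113 blocks; route Base → S6 → S1 → S3 → S7 → S4 → S5 → S2 → Base.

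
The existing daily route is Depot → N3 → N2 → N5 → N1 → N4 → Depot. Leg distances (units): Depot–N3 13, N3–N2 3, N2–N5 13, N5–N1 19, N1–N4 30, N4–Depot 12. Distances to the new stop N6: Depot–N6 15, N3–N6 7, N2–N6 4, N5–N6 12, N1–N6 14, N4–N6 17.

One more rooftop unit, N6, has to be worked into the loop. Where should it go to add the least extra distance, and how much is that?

+1 — insert N6 between N1 and N4.

Insertion cost between consecutive stops i–j is d(i,N6) + d(N6,j) − d(i,j):
  between Depot and N3: 15 + 7 − 13 = 9
  between N3 and N2: 7 + 4 − 3 = 8
  between N2 and N5: 4 + 12 − 13 = 3
  between N5 and N1: 12 + 14 − 19 = 7
  between N1 and N4: 14 + 17 − 30 = 1
  between N4 and Depot: 17 + 15 − 12 = 20
Cheapest insertion is between N1 and N4, adding 1.
New total = 90 + 1 = 91.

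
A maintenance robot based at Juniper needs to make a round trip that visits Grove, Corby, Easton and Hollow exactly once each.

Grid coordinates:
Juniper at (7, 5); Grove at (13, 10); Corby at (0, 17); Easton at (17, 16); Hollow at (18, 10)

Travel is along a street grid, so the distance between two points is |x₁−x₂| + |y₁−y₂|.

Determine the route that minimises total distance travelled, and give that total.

Juniper → Grove → Corby → Easton → Hollow → Juniper: 11+20+18+7+16 = 72
Juniper → Grove → Corby → Hollow → Easton → Juniper: 11+20+25+7+21 = 84
Juniper → Grove → Easton → Corby → Hollow → Juniper: 11+10+18+25+16 = 80
Juniper → Grove → Easton → Hollow → Corby → Juniper: 11+10+7+25+19 = 72
Juniper → Grove → Hollow → Corby → Easton → Juniper: 11+5+25+18+21 = 80
Juniper → Grove → Hollow → Easton → Corby → Juniper: 11+5+7+18+19 = 60
Juniper → Corby → Grove → Easton → Hollow → Juniper: 19+20+10+7+16 = 72
Juniper → Corby → Grove → Hollow → Easton → Juniper: 19+20+5+7+21 = 72
Juniper → Corby → Easton → Grove → Hollow → Juniper: 19+18+10+5+16 = 68
Juniper → Corby → Hollow → Grove → Easton → Juniper: 19+25+5+10+21 = 80
Juniper → Easton → Grove → Corby → Hollow → Juniper: 21+10+20+25+16 = 92
Juniper → Easton → Corby → Grove → Hollow → Juniper: 21+18+20+5+16 = 80
The minimum is 60.
One optimal route: Juniper → Grove → Hollow → Easton → Corby → Juniper (or its reverse).

Shortest round trip = 60.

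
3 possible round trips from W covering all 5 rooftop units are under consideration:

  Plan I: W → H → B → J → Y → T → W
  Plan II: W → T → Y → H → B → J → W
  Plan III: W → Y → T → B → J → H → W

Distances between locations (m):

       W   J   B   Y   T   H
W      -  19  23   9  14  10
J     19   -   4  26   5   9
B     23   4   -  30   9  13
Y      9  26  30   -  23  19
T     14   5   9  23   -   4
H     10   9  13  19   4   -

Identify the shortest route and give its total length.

Shortest is Plan III, total 64 m.

Plan I: 10 + 13 + 4 + 26 + 23 + 14 = 90
Plan II: 14 + 23 + 19 + 13 + 4 + 19 = 92
Plan III: 9 + 23 + 9 + 4 + 9 + 10 = 64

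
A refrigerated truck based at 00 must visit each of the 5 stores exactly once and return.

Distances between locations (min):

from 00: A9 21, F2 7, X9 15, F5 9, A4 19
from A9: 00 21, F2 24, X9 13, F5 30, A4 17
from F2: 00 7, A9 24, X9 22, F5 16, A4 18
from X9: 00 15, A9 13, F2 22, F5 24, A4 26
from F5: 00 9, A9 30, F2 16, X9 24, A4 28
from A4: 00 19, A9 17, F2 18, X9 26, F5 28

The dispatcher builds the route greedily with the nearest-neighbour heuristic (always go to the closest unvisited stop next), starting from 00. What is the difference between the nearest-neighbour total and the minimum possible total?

8 min longer than the optimal tour.

From 00: F2=7, F5=9, X9=15, A4=19, A9=21 → choose F2 (7).
From F2: F5=16, A4=18, X9=22, A9=24 → choose F5 (16).
From F5: X9=24, A4=28, A9=30 → choose X9 (24).
From X9: A9=13, A4=26 → choose A9 (13).
From A9: A4=17 → choose A4 (17).
NN route 00 → F2 → F5 → X9 → A9 → A4 → 00 costs 96.
Optimal: 00 → F2 → A4 → A9 → X9 → F5 → 00 costs 88 (by enumerating all 60 distinct tours).
Excess = 96 − 88 = 8.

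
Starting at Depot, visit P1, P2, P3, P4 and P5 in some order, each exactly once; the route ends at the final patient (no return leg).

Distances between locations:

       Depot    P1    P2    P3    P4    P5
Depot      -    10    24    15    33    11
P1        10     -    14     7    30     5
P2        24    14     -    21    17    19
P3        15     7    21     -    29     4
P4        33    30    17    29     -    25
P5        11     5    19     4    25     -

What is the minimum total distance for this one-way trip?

There are 5! = 120 possible orderings.
Depot → P1 → P2 → P3 → P4 → P5: 10+14+21+29+25 = 99
Depot → P1 → P2 → P3 → P5 → P4: 10+14+21+4+25 = 74
Depot → P1 → P2 → P4 → P3 → P5: 10+14+17+29+4 = 74
Depot → P1 → P2 → P4 → P5 → P3: 10+14+17+25+4 = 70
Depot → P1 → P2 → P5 → P3 → P4: 10+14+19+4+29 = 76
Depot → P1 → P2 → P5 → P4 → P3: 10+14+19+25+29 = 97
Depot → P1 → P3 → P2 → P4 → P5: 10+7+21+17+25 = 80
Depot → P1 → P3 → P2 → P5 → P4: 10+7+21+19+25 = 82
Depot → P1 → P3 → P4 → P2 → P5: 10+7+29+17+19 = 82
Depot → P1 → P3 → P4 → P5 → P2: 10+7+29+25+19 = 90
Depot → P1 → P3 → P5 → P2 → P4: 10+7+4+19+17 = 57
Depot → P1 → P3 → P5 → P4 → P2: 10+7+4+25+17 = 63
Depot → P1 → P4 → P2 → P3 → P5: 10+30+17+21+4 = 82
Depot → P1 → P4 → P2 → P5 → P3: 10+30+17+19+4 = 80
… (106 more)
Depot → P5 → P3 → P1 → P2 → P4: 11+4+7+14+17 = 53  ← best
The minimum is 53.
One shortest path: Depot → P5 → P3 → P1 → P2 → P4.

Minimum one-way distance = 53.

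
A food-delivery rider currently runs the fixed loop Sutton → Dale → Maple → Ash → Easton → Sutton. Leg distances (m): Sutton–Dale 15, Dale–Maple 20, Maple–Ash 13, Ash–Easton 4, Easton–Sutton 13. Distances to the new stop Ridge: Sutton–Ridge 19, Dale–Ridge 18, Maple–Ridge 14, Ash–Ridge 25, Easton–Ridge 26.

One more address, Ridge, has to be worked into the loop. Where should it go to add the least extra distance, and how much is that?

Insertion cost between consecutive stops i–j is d(i,Ridge) + d(Ridge,j) − d(i,j):
  between Sutton and Dale: 19 + 18 − 15 = 22
  between Dale and Maple: 18 + 14 − 20 = 12
  between Maple and Ash: 14 + 25 − 13 = 26
  between Ash and Easton: 25 + 26 − 4 = 47
  between Easton and Sutton: 26 + 19 − 13 = 32
Cheapest insertion is between Dale and Maple, adding 12.
New total = 65 + 12 = 77.

Minimum extra distance: 12 m, inserting Ridge between Dale and Maple.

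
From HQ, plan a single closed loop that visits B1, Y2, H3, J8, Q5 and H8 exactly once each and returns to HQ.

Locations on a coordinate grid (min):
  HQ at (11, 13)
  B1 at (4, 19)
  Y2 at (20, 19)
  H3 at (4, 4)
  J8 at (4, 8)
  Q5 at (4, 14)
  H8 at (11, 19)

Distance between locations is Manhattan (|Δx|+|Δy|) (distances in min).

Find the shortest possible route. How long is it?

With 6 stops there are 6!/2 = 360 distinct round trips (a route and its reverse cost the same).
HQ - B1 - Y2 - H3 - J8 - Q5 - H8 - HQ: 13+16+31+4+6+12+6 = 88
HQ - B1 - Y2 - H3 - J8 - H8 - Q5 - HQ: 13+16+31+4+18+12+8 = 102
HQ - B1 - Y2 - H3 - Q5 - J8 - H8 - HQ: 13+16+31+10+6+18+6 = 100
HQ - B1 - Y2 - H3 - Q5 - H8 - J8 - HQ: 13+16+31+10+12+18+12 = 112
HQ - B1 - Y2 - H3 - H8 - J8 - Q5 - HQ: 13+16+31+22+18+6+8 = 114
HQ - B1 - Y2 - H3 - H8 - Q5 - J8 - HQ: 13+16+31+22+12+6+12 = 112
HQ - B1 - Y2 - J8 - H3 - Q5 - H8 - HQ: 13+16+27+4+10+12+6 = 88
HQ - B1 - Y2 - J8 - H3 - H8 - Q5 - HQ: 13+16+27+4+22+12+8 = 102
… (352 more)
HQ - Y2 - H8 - B1 - Q5 - H3 - J8 - HQ: 15+9+7+5+10+4+12 = 62  ← best
The minimum is 62.
One optimal route: HQ → Y2 → H8 → B1 → Q5 → H3 → J8 → HQ (or its reverse).

Minimum total distance: 62 min.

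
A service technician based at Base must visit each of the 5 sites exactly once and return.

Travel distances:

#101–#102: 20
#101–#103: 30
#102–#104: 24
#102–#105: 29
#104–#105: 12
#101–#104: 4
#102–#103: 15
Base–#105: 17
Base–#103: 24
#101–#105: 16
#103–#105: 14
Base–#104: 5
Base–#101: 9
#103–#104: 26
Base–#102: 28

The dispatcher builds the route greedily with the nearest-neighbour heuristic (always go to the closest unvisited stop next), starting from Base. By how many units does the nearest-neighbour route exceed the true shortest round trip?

From Base: #104=5, #101=9, #105=17, #103=24, #102=28 → choose #104 (5).
From #104: #101=4, #105=12, #102=24, #103=26 → choose #101 (4).
From #101: #105=16, #102=20, #103=30 → choose #105 (16).
From #105: #103=14, #102=29 → choose #103 (14).
From #103: #102=15 → choose #102 (15).
NN route Base → #104 → #101 → #105 → #103 → #102 → Base costs 82.
Optimal: Base → #101 → #102 → #103 → #105 → #104 → Base costs 75 (by enumerating all 60 distinct tours).
Excess = 82 − 75 = 7.

7 longer than the optimal tour.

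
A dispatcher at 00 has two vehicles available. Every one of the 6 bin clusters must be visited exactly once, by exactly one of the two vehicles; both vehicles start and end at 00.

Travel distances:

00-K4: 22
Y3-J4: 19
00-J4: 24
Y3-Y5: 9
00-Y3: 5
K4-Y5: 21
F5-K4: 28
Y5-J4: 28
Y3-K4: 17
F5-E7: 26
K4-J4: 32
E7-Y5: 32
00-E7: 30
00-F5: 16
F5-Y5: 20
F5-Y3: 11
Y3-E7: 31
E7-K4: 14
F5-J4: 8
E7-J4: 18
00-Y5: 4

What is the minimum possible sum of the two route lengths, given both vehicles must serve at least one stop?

86 — the smallest possible combined total.

There are 2^5 − 1 = 31 ways to divide the 6 stops into two non-empty groups. For each, the best each vehicle can do is its own shortest tour through its group:
  {F5} + {Y3, E7, K4, Y5, J4}: 32 + 81 = 113
  {Y3} + {F5, E7, K4, Y5, J4}: 10 + 81 = 91
  {F5, Y3} + {E7, K4, Y5, J4}: 32 + 81 = 113
  {E7} + {F5, Y3, K4, Y5, J4}: 60 + 81 = 141
  {F5, E7} + {Y3, K4, Y5, J4}: 72 + 81 = 153
  {Y3, E7} + {F5, K4, Y5, J4}: 66 + 81 = 147
  … (31 splits in total)
  {Y5} + {F5, Y3, E7, K4, J4}: 8 + 78 = 86  ← best
Best: vehicle 1 00 → Y5 → 00 = 8; vehicle 2 00 → F5 → J4 → E7 → K4 → Y3 → 00 = 78; combined 86.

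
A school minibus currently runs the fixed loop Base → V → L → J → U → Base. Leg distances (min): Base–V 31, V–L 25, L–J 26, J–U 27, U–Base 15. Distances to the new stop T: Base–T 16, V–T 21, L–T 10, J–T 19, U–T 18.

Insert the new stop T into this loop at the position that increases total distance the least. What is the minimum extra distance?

Insertion cost between consecutive stops i–j is d(i,T) + d(T,j) − d(i,j):
  between Base and V: 16 + 21 − 31 = 6
  between V and L: 21 + 10 − 25 = 6
  between L and J: 10 + 19 − 26 = 3
  between J and U: 19 + 18 − 27 = 10
  between U and Base: 18 + 16 − 15 = 19
Cheapest insertion is between L and J, adding 3.
New total = 124 + 3 = 127.

Adding 3 min by placing T on the L–J leg.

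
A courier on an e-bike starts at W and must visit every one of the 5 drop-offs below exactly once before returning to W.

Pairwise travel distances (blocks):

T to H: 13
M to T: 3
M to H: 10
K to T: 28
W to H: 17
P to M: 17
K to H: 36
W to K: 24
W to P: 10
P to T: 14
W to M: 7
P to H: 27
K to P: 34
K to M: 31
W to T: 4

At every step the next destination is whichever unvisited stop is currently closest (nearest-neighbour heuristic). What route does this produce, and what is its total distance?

102 blocks along W → T → M → H → P → K → W.

From W: distances to unvisited — T=4, M=7, P=10, H=17, K=24. Nearest is T (4).
From T: distances to unvisited — M=3, H=13, P=14, K=28. Nearest is M (3).
From M: distances to unvisited — H=10, P=17, K=31. Nearest is H (10).
From H: distances to unvisited — P=27, K=36. Nearest is P (27).
From P: distances to unvisited — K=34. Nearest is K (34).
Return K→W: 24.
Total = 4 + 3 + 10 + 27 + 34 + 24 = 102.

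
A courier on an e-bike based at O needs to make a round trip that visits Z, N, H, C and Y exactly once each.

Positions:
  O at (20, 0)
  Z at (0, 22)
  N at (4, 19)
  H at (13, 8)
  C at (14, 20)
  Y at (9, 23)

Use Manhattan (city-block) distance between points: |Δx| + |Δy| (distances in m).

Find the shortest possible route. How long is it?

With 5 stops there are 5!/2 = 60 distinct round trips (a route and its reverse cost the same).
O - Z - N - H - C - Y - O: 42+7+20+13+8+34 = 124
O - Z - N - H - Y - C - O: 42+7+20+19+8+26 = 122
O - Z - N - C - H - Y - O: 42+7+11+13+19+34 = 126
O - Z - N - C - Y - H - O: 42+7+11+8+19+15 = 102
O - Z - N - Y - H - C - O: 42+7+9+19+13+26 = 116
O - Z - N - Y - C - H - O: 42+7+9+8+13+15 = 94
O - Z - H - N - C - Y - O: 42+27+20+11+8+34 = 142
O - Z - H - N - Y - C - O: 42+27+20+9+8+26 = 132
O - Z - H - C - N - Y - O: 42+27+13+11+9+34 = 136
O - Z - H - C - Y - N - O: 42+27+13+8+9+35 = 134
O - Z - H - Y - N - C - O: 42+27+19+9+11+26 = 134
O - Z - H - Y - C - N - O: 42+27+19+8+11+35 = 142
O - Z - C - N - H - Y - O: 42+16+11+20+19+34 = 142
O - Z - C - N - Y - H - O: 42+16+11+9+19+15 = 112
… (46 more)
O - H - N - Z - Y - C - O: 15+20+7+10+8+26 = 86  ← best
The minimum is 86.
One optimal route: O → H → N → Z → Y → C → O (or its reverse).

Minimum total distance: 86 m.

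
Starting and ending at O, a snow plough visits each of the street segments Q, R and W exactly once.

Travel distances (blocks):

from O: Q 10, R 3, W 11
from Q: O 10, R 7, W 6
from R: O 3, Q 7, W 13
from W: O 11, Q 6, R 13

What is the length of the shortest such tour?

Minimum total distance: 27 blocks.

With 3 stops there are 3!/2 = 3 distinct round trips (a route and its reverse cost the same).
O → Q → R → W → O: 10+7+13+11 = 41
O → Q → W → R → O: 10+6+13+3 = 32
O → R → Q → W → O: 3+7+6+11 = 27
The minimum is 27.
One optimal route: O → R → Q → W → O (or its reverse).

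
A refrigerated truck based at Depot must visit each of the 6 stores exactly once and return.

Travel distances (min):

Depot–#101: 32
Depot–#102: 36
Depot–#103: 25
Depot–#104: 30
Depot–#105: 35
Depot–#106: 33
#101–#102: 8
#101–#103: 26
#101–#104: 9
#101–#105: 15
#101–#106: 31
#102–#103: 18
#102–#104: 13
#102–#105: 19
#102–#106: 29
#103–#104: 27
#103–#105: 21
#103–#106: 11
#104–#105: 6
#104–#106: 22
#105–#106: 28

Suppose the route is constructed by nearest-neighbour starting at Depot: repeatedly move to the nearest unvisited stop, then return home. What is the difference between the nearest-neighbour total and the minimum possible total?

From Depot: #103=25, #104=30, #101=32, #106=33, #105=35, #102=36 → choose #103 (25).
From #103: #106=11, #102=18, #105=21, #101=26, #104=27 → choose #106 (11).
From #106: #104=22, #105=28, #102=29, #101=31 → choose #104 (22).
From #104: #105=6, #101=9, #102=13 → choose #105 (6).
From #105: #101=15, #102=19 → choose #101 (15).
From #101: #102=8 → choose #102 (8).
NN route Depot → #103 → #106 → #104 → #105 → #101 → #102 → Depot costs 123.
Optimal: Depot → #105 → #104 → #101 → #102 → #103 → #106 → Depot costs 120 (by enumerating all 360 distinct tours).
Excess = 123 − 120 = 3.

Excess over optimum: 3 min.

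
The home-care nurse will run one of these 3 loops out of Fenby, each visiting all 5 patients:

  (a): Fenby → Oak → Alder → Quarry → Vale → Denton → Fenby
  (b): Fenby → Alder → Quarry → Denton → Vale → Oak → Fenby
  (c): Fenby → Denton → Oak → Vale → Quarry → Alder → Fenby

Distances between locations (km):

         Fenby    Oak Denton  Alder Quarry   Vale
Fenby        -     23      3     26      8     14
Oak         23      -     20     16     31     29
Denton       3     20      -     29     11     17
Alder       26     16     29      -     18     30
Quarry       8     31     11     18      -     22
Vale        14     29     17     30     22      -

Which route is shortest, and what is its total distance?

99 km — (a) is the shortest.

(a): 23 + 16 + 18 + 22 + 17 + 3 = 99
(b): 26 + 18 + 11 + 17 + 29 + 23 = 124
(c): 3 + 20 + 29 + 22 + 18 + 26 = 118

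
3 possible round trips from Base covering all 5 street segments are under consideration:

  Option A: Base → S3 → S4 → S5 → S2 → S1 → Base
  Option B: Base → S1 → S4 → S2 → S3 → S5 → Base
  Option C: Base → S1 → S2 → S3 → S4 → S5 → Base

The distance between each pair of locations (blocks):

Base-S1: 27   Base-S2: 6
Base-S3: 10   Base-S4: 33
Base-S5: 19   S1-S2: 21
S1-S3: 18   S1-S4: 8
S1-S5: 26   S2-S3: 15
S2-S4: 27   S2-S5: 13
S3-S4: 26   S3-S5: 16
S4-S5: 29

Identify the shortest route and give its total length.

112 blocks — Option B is the shortest.

Option A: 10 + 26 + 29 + 13 + 21 + 27 = 126
Option B: 27 + 8 + 27 + 15 + 16 + 19 = 112
Option C: 27 + 21 + 15 + 26 + 29 + 19 = 137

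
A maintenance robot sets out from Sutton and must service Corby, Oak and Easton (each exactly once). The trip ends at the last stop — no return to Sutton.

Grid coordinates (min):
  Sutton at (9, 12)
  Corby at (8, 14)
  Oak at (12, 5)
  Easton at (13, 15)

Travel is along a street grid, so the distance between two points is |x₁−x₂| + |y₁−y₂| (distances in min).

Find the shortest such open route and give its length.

20 min — the minimum one-way total.

There are 3! = 6 possible orderings.
Sutton - Corby - Oak - Easton: 3+13+11 = 27
Sutton - Corby - Easton - Oak: 3+6+11 = 20
Sutton - Oak - Corby - Easton: 10+13+6 = 29
Sutton - Oak - Easton - Corby: 10+11+6 = 27
Sutton - Easton - Corby - Oak: 7+6+13 = 26
Sutton - Easton - Oak - Corby: 7+11+13 = 31
The minimum is 20.
One shortest path: Sutton → Corby → Easton → Oak.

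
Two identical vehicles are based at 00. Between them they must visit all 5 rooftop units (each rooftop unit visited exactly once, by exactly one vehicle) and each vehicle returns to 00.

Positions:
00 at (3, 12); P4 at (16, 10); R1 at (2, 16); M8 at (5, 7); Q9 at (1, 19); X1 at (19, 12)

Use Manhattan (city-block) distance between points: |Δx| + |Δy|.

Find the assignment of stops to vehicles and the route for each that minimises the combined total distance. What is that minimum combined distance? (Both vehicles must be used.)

Check every non-empty split of the stops between the two vehicles; for each half take its own optimal tour:
  {P4} + {R1, M8, Q9, X1}: 30 + 60 = 90
  {R1} + {P4, M8, Q9, X1}: 10 + 60 = 70
  {P4, R1} + {M8, Q9, X1}: 40 + 60 = 100
  {M8} + {P4, R1, Q9, X1}: 14 + 54 = 68
  {P4, M8} + {R1, Q9, X1}: 36 + 50 = 86
  {R1, M8} + {P4, Q9, X1}: 24 + 54 = 78
  … (15 splits in total)
  {R1, Q9} + {P4, M8, X1}: 18 + 42 = 60  ← best
Best: vehicle 1 00 → R1 → Q9 → 00 = 18; vehicle 2 00 → M8 → P4 → X1 → 00 = 42; combined 60.

60 — the smallest possible combined total.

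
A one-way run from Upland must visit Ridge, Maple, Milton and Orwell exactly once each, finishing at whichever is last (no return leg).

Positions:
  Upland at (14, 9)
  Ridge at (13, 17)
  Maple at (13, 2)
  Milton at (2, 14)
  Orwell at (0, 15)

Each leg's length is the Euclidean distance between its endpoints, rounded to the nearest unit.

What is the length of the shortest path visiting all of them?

There are 4! = 24 possible orderings.
Upland - Ridge - Maple - Milton - Orwell: 8+15+16+2 = 41
Upland - Ridge - Maple - Orwell - Milton: 8+15+18+2 = 43
Upland - Ridge - Milton - Maple - Orwell: 8+11+16+18 = 53
Upland - Ridge - Milton - Orwell - Maple: 8+11+2+18 = 39
Upland - Ridge - Orwell - Maple - Milton: 8+13+18+16 = 55
Upland - Ridge - Orwell - Milton - Maple: 8+13+2+16 = 39
Upland - Maple - Ridge - Milton - Orwell: 7+15+11+2 = 35
Upland - Maple - Ridge - Orwell - Milton: 7+15+13+2 = 37
Upland - Maple - Milton - Ridge - Orwell: 7+16+11+13 = 47
Upland - Maple - Milton - Orwell - Ridge: 7+16+2+13 = 38
Upland - Maple - Orwell - Ridge - Milton: 7+18+13+11 = 49
Upland - Maple - Orwell - Milton - Ridge: 7+18+2+11 = 38
Upland - Milton - Ridge - Maple - Orwell: 13+11+15+18 = 57
Upland - Milton - Ridge - Orwell - Maple: 13+11+13+18 = 55
… (10 more)
The minimum is 35.
One shortest path: Upland → Maple → Ridge → Milton → Orwell.

35 — the minimum one-way total.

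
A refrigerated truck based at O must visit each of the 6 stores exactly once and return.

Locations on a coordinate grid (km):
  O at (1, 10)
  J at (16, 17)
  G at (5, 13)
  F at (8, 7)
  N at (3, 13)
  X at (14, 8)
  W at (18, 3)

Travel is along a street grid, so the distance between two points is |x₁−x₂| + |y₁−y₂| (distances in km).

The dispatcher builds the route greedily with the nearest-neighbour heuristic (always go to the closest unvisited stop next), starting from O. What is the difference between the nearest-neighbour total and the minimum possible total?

Excess over optimum: 6 km.

From O: N=5, G=7, F=10, X=15, J=22, W=24 → choose N (5).
From N: G=2, F=11, X=16, J=17, W=25 → choose G (2).
From G: F=9, X=14, J=15, W=23 → choose F (9).
From F: X=7, W=14, J=18 → choose X (7).
From X: W=9, J=11 → choose W (9).
From W: J=16 → choose J (16).
NN route O → N → G → F → X → W → J → O costs 70.
Optimal: O → F → X → W → J → G → N → O costs 64 (by enumerating all 360 distinct tours).
Excess = 70 − 64 = 6.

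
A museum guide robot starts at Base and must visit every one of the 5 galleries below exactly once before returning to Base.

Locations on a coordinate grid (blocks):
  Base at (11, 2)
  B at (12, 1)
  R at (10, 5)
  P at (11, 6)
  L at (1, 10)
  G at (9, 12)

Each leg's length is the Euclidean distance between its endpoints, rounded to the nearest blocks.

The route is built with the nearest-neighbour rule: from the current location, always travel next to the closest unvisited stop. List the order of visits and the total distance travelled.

33 blocks along Base → B → R → P → G → L → Base.

At Base the remaining stops are B 1, R 3, P 4, G 10, L 13; go to B.
At B the remaining stops are R 4, P 5, G 11, L 14; go to R.
At R the remaining stops are P 1, G 7, L 10; go to P.
At P the remaining stops are G 6, L 11; go to G.
At G the remaining stops are L 8; go to L.
Return L→Base: 13.
Total = 1 + 4 + 1 + 6 + 8 + 13 = 33.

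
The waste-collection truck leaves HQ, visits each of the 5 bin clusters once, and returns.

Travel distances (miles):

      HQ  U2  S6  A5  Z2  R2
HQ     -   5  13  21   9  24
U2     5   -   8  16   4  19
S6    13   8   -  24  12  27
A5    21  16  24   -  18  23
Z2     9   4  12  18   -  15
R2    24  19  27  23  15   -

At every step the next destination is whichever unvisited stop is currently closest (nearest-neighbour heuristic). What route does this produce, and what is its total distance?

HQ → [U2:5 / Z2:9 / S6:13 / A5:21 / R2:24] → U2 (5)
U2 → [Z2:4 / S6:8 / A5:16 / R2:19] → Z2 (4)
Z2 → [S6:12 / R2:15 / A5:18] → S6 (12)
S6 → [A5:24 / R2:27] → A5 (24)
A5 → [R2:23] → R2 (23)
Return R2→HQ: 24.
Total = 5 + 4 + 12 + 24 + 23 + 24 = 92.

Total distance 92 miles via the nearest-neighbour route HQ → U2 → Z2 → S6 → A5 → R2 → HQ.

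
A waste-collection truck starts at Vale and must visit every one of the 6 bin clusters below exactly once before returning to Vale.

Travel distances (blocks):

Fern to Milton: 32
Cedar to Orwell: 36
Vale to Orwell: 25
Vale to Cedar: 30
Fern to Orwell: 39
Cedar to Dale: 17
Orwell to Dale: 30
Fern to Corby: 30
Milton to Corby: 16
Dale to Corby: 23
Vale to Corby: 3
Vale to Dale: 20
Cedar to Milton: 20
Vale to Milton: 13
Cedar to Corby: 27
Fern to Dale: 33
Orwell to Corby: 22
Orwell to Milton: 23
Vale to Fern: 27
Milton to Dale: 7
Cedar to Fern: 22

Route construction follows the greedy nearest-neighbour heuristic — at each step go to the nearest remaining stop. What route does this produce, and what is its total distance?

Total distance 129 blocks via the nearest-neighbour route Vale → Corby → Milton → Dale → Cedar → Fern → Orwell → Vale.

From Vale: distances to unvisited — Corby=3, Milton=13, Dale=20, Orwell=25, Fern=27, Cedar=30. Nearest is Corby (3).
From Corby: distances to unvisited — Milton=16, Orwell=22, Dale=23, Cedar=27, Fern=30. Nearest is Milton (16).
From Milton: distances to unvisited — Dale=7, Cedar=20, Orwell=23, Fern=32. Nearest is Dale (7).
From Dale: distances to unvisited — Cedar=17, Orwell=30, Fern=33. Nearest is Cedar (17).
From Cedar: distances to unvisited — Fern=22, Orwell=36. Nearest is Fern (22).
From Fern: distances to unvisited — Orwell=39. Nearest is Orwell (39).
Return Orwell→Vale: 25.
Total = 3 + 16 + 7 + 17 + 22 + 39 + 25 = 129.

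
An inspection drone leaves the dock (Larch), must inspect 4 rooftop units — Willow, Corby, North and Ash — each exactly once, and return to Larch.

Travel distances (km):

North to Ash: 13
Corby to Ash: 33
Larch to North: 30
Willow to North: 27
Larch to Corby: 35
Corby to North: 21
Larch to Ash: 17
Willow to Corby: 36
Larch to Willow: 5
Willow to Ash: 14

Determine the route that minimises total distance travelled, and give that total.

There are 12 distinct closed tours to check (reversals are equivalent).
Larch-Willow-Corby-North-Ash-Larch: 5+36+21+13+17 = 92
Larch-Willow-Corby-Ash-North-Larch: 5+36+33+13+30 = 117
Larch-Willow-North-Corby-Ash-Larch: 5+27+21+33+17 = 103
Larch-Willow-North-Ash-Corby-Larch: 5+27+13+33+35 = 113
Larch-Willow-Ash-Corby-North-Larch: 5+14+33+21+30 = 103
Larch-Willow-Ash-North-Corby-Larch: 5+14+13+21+35 = 88
Larch-Corby-Willow-North-Ash-Larch: 35+36+27+13+17 = 128
Larch-Corby-Willow-Ash-North-Larch: 35+36+14+13+30 = 128
Larch-Corby-North-Willow-Ash-Larch: 35+21+27+14+17 = 114
Larch-Corby-Ash-Willow-North-Larch: 35+33+14+27+30 = 139
Larch-North-Willow-Corby-Ash-Larch: 30+27+36+33+17 = 143
Larch-North-Corby-Willow-Ash-Larch: 30+21+36+14+17 = 118
The minimum is 88.
One optimal route: Larch → Willow → Ash → North → Corby → Larch (or its reverse).

Shortest round trip = 88 km.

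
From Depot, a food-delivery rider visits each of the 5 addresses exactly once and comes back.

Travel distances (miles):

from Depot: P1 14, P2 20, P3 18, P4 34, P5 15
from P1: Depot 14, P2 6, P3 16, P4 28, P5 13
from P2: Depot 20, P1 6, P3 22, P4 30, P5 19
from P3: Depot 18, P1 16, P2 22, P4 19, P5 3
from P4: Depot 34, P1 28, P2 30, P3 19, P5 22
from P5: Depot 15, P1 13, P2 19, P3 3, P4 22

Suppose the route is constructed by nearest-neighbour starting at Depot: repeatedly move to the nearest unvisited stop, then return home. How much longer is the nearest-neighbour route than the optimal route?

From Depot: P1=14, P5=15, P3=18, P2=20, P4=34 → choose P1 (14).
From P1: P2=6, P5=13, P3=16, P4=28 → choose P2 (6).
From P2: P5=19, P3=22, P4=30 → choose P5 (19).
From P5: P3=3, P4=22 → choose P3 (3).
From P3: P4=19 → choose P4 (19).
NN route Depot → P1 → P2 → P5 → P3 → P4 → Depot costs 95.
Optimal: Depot → P1 → P2 → P4 → P3 → P5 → Depot costs 87 (by enumerating all 60 distinct tours).
Excess = 95 − 87 = 8.

8 miles longer than the optimal tour.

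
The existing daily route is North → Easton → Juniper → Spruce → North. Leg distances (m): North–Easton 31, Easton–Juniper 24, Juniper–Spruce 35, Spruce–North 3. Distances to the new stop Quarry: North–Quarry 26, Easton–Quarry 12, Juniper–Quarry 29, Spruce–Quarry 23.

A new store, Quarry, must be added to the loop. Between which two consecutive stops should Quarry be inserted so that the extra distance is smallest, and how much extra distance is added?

Adding 7 m by placing Quarry on the North–Easton leg.

Insertion cost between consecutive stops i–j is d(i,Quarry) + d(Quarry,j) − d(i,j):
  between North and Easton: 26 + 12 − 31 = 7
  between Easton and Juniper: 12 + 29 − 24 = 17
  between Juniper and Spruce: 29 + 23 − 35 = 17
  between Spruce and North: 23 + 26 − 3 = 46
Cheapest insertion is between North and Easton, adding 7.
New total = 93 + 7 = 100.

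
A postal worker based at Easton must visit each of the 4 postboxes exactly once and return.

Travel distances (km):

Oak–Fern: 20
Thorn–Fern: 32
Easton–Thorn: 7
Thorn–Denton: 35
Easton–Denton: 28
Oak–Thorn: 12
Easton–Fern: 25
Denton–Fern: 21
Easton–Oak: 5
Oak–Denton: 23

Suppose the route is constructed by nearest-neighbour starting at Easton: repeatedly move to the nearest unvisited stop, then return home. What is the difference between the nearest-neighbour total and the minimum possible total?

10 km longer than the optimal tour.

From Easton: Oak=5, Thorn=7, Fern=25, Denton=28 → choose Oak (5).
From Oak: Thorn=12, Fern=20, Denton=23 → choose Thorn (12).
From Thorn: Fern=32, Denton=35 → choose Fern (32).
From Fern: Denton=21 → choose Denton (21).
NN route Easton → Oak → Thorn → Fern → Denton → Easton costs 98.
Optimal: Easton → Oak → Denton → Fern → Thorn → Easton costs 88 (by enumerating all 12 distinct tours).
Excess = 98 − 88 = 10.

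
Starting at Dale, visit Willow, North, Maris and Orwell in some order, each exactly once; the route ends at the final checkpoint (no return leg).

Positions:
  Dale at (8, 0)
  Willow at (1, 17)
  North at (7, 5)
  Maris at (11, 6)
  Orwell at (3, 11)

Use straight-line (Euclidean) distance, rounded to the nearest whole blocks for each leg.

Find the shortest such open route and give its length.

There are 4! = 24 possible orderings.
Dale - Willow - North - Maris - Orwell: 18+13+4+9 = 44
Dale - Willow - North - Orwell - Maris: 18+13+7+9 = 47
Dale - Willow - Maris - North - Orwell: 18+15+4+7 = 44
Dale - Willow - Maris - Orwell - North: 18+15+9+7 = 49
Dale - Willow - Orwell - North - Maris: 18+6+7+4 = 35
Dale - Willow - Orwell - Maris - North: 18+6+9+4 = 37
Dale - North - Willow - Maris - Orwell: 5+13+15+9 = 42
Dale - North - Willow - Orwell - Maris: 5+13+6+9 = 33
Dale - North - Maris - Willow - Orwell: 5+4+15+6 = 30
Dale - North - Maris - Orwell - Willow: 5+4+9+6 = 24
Dale - North - Orwell - Willow - Maris: 5+7+6+15 = 33
Dale - North - Orwell - Maris - Willow: 5+7+9+15 = 36
Dale - Maris - Willow - North - Orwell: 7+15+13+7 = 42
Dale - Maris - Willow - Orwell - North: 7+15+6+7 = 35
… (10 more)
The minimum is 24.
One shortest path: Dale → North → Maris → Orwell → Willow.

Minimum one-way distance = 24 blocks.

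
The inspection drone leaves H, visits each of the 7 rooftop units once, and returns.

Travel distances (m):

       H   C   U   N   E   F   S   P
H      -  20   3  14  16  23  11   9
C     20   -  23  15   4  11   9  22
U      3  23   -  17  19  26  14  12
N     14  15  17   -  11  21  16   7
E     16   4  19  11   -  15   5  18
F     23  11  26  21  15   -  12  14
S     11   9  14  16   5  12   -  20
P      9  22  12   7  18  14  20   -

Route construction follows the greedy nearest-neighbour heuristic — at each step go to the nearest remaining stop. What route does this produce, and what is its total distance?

From H: distances to unvisited — U=3, P=9, S=11, N=14, E=16, C=20, F=23. Nearest is U (3).
From U: distances to unvisited — P=12, S=14, N=17, E=19, C=23, F=26. Nearest is P (12).
From P: distances to unvisited — N=7, F=14, E=18, S=20, C=22. Nearest is N (7).
From N: distances to unvisited — E=11, C=15, S=16, F=21. Nearest is E (11).
From E: distances to unvisited — C=4, S=5, F=15. Nearest is C (4).
From C: distances to unvisited — S=9, F=11. Nearest is S (9).
From S: distances to unvisited — F=12. Nearest is F (12).
Return F→H: 23.
Total = 3 + 12 + 7 + 11 + 4 + 9 + 12 + 23 = 81.

Total distance 81 m via the nearest-neighbour route H → U → P → N → E → C → S → F → H.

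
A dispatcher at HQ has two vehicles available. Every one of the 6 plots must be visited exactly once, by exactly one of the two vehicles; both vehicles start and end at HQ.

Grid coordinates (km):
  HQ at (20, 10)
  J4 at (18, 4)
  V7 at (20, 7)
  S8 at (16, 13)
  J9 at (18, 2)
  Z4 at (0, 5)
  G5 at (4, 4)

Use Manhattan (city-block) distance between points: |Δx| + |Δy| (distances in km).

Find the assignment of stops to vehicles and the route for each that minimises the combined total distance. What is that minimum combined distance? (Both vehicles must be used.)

There are 2^5 − 1 = 31 ways to divide the 6 stops into two non-empty groups. For each, the best each vehicle can do is its own shortest tour through its group:
  {J4} + {V7, S8, J9, Z4, G5}: 16 + 62 = 78
  {V7} + {J4, S8, J9, Z4, G5}: 6 + 62 = 68
  {J4, V7} + {S8, J9, Z4, G5}: 16 + 62 = 78
  {S8} + {J4, V7, J9, Z4, G5}: 14 + 56 = 70
  {J4, S8} + {V7, J9, Z4, G5}: 26 + 56 = 82
  {V7, S8} + {J4, J9, Z4, G5}: 20 + 56 = 76
  … (31 splits in total)
Best: vehicle 1 HQ → V7 → HQ = 6; vehicle 2 HQ → J4 → J9 → G5 → Z4 → S8 → HQ = 62; combined 68.

68 km — the smallest possible combined total.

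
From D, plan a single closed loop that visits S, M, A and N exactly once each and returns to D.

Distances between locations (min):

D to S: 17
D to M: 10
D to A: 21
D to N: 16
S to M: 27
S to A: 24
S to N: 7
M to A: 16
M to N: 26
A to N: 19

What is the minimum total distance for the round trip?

Shortest round trip = 69 min.

With 4 stops there are 4!/2 = 12 distinct round trips (a route and its reverse cost the same).
D-S-M-A-N-D: 17+27+16+19+16 = 95
D-S-M-N-A-D: 17+27+26+19+21 = 110
D-S-A-M-N-D: 17+24+16+26+16 = 99
D-S-A-N-M-D: 17+24+19+26+10 = 96
D-S-N-M-A-D: 17+7+26+16+21 = 87
D-S-N-A-M-D: 17+7+19+16+10 = 69
D-M-S-A-N-D: 10+27+24+19+16 = 96
D-M-S-N-A-D: 10+27+7+19+21 = 84
D-M-A-S-N-D: 10+16+24+7+16 = 73
D-M-N-S-A-D: 10+26+7+24+21 = 88
D-A-S-M-N-D: 21+24+27+26+16 = 114
D-A-M-S-N-D: 21+16+27+7+16 = 87
The minimum is 69.
One optimal route: D → S → N → A → M → D (or its reverse).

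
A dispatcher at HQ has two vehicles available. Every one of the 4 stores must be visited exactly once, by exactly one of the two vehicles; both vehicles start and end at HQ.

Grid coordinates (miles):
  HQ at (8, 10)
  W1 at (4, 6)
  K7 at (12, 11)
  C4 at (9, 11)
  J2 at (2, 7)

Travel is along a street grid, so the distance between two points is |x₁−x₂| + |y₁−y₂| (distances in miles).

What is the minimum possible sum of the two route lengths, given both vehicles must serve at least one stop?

Minimum combined distance: 30 miles.

Try each way of splitting the stops between the two vehicles (each non-empty) and, for each split, find the best tour for each vehicle:
  {W1} + {K7, C4, J2}: 16 + 28 = 44
  {K7} + {W1, C4, J2}: 10 + 24 = 34
  {W1, K7} + {C4, J2}: 26 + 22 = 48
  {C4} + {W1, K7, J2}: 4 + 30 = 34
  {W1, C4} + {K7, J2}: 20 + 28 = 48
  {K7, C4} + {W1, J2}: 10 + 20 = 30
  … (7 splits in total)
Best: vehicle 1 HQ → K7 → C4 → HQ = 10; vehicle 2 HQ → W1 → J2 → HQ = 20; combined 30.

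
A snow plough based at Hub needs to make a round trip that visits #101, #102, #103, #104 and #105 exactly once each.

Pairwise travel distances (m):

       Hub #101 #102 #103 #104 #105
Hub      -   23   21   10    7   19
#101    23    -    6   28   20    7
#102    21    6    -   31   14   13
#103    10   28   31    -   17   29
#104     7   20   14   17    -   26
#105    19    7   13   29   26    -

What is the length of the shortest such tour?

Shortest round trip = 73 m.

With 5 stops there are 5!/2 = 60 distinct round trips (a route and its reverse cost the same).
Hub → #101 → #102 → #103 → #104 → #105 → Hub: 23+6+31+17+26+19 = 122
Hub → #101 → #102 → #103 → #105 → #104 → Hub: 23+6+31+29+26+7 = 122
Hub → #101 → #102 → #104 → #103 → #105 → Hub: 23+6+14+17+29+19 = 108
Hub → #101 → #102 → #104 → #105 → #103 → Hub: 23+6+14+26+29+10 = 108
Hub → #101 → #102 → #105 → #103 → #104 → Hub: 23+6+13+29+17+7 = 95
Hub → #101 → #102 → #105 → #104 → #103 → Hub: 23+6+13+26+17+10 = 95
Hub → #101 → #103 → #102 → #104 → #105 → Hub: 23+28+31+14+26+19 = 141
Hub → #101 → #103 → #102 → #105 → #104 → Hub: 23+28+31+13+26+7 = 128
Hub → #101 → #103 → #104 → #102 → #105 → Hub: 23+28+17+14+13+19 = 114
Hub → #101 → #103 → #104 → #105 → #102 → Hub: 23+28+17+26+13+21 = 128
Hub → #101 → #103 → #105 → #102 → #104 → Hub: 23+28+29+13+14+7 = 114
Hub → #101 → #103 → #105 → #104 → #102 → Hub: 23+28+29+26+14+21 = 141
Hub → #101 → #104 → #102 → #103 → #105 → Hub: 23+20+14+31+29+19 = 136
Hub → #101 → #104 → #102 → #105 → #103 → Hub: 23+20+14+13+29+10 = 109
… (46 more)
Hub → #103 → #104 → #102 → #101 → #105 → Hub: 10+17+14+6+7+19 = 73  ← best
The minimum is 73.
One optimal route: Hub → #103 → #104 → #102 → #101 → #105 → Hub (or its reverse).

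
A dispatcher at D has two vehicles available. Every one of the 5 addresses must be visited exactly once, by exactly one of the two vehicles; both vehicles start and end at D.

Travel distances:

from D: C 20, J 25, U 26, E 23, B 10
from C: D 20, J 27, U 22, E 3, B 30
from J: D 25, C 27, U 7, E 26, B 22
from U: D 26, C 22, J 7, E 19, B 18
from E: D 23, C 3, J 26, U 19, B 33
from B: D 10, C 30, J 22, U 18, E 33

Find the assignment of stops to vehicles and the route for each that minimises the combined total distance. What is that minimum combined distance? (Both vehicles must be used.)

Try each way of splitting the stops between the two vehicles (each non-empty) and, for each split, find the best tour for each vehicle:
  {C} + {J, U, E, B}: 40 + 81 = 121
  {J} + {C, U, E, B}: 50 + 70 = 120
  {C, J} + {U, E, B}: 72 + 70 = 142
  {U} + {C, J, E, B}: 52 + 81 = 133
  {C, U} + {J, E, B}: 68 + 81 = 149
  {J, U} + {C, E, B}: 58 + 66 = 124
  … (15 splits in total)
  {C, J, U, E} + {B}: 74 + 20 = 94  ← best
Best: vehicle 1 D → C → E → U → J → D = 74; vehicle 2 D → B → D = 20; combined 94.

94 — the smallest possible combined total.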